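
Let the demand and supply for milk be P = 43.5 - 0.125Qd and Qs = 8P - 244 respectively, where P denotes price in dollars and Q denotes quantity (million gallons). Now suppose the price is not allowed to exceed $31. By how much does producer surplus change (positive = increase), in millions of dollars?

Rearranging demand gives Qd = 348 - 8P. Setting quantity demanded equal to quantity supplied, 348 - 8P = 8P - 244, gives P* = 37 and Q* = 52.
The ceiling of 31 is below the equilibrium price 37, so it binds.
At P = 31: Qd = 348 - 8·31 = 100 and Qs = 8·31 - 244 = 4.
Producer surplus without the control is ½ · (37 - 30.5) · 52 = 169.
With the ceiling, producers sell 4 units at 31, so PS = ½ · (31 - 30.5) · 4 = 1.
Change in producer surplus = 1 - 169 = -168.

-168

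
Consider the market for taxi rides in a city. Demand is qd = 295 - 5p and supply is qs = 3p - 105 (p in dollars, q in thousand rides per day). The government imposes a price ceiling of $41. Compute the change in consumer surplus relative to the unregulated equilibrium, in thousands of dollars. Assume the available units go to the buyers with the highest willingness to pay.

89.1

Setting quantity demanded equal to quantity supplied, 295 - 5p = 3p - 105, gives p* = 50 and q* = 45.
Because the ceiling (41) lies below the market-clearing price, it is binding.
At p = 41: qd = 295 - 5·41 = 90 and qs = 3·41 - 105 = 18.
Consumer surplus without the control is ½ · (59 - 50) · 45 = 202.5.
With the ceiling, 18 units are sold at 41 (assume they go to the highest-value buyers). The demand price at q = 18 is 55.4, so CS = ½ · [(59 - 41) + (55.4 - 41)] · 18 = 291.6.
Change in consumer surplus = 291.6 - 202.5 = 89.1.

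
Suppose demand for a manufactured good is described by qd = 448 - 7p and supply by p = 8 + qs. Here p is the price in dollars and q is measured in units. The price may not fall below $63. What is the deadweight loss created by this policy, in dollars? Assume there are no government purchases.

1008

Rearranging supply gives qs = p - 8. Without the control the market clears where 448 - 7p = p - 8, i.e. p* = 57 and q* = 49.
Since 63 > 57, the floor is binding.
At p = 63: qd = 448 - 7·63 = 7 and qs = 63 - 8 = 55.
Quantity traded falls to 7. At q = 7 the demand price is (448 - 7)/7 = 63 and the supply price is 8 + 7 = 15.
Deadweight loss = ½ · (63 - 15) · (49 - 7) = ½ · 48 · 42 = 1008.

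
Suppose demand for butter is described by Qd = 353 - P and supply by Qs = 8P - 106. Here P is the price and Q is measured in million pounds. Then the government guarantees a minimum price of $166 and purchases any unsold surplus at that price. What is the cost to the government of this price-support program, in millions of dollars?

Setting quantity demanded equal to quantity supplied, 353 - P = 8P - 106, gives P* = 51 and Q* = 302.
Because the floor (166) lies above the market-clearing price, it is binding.
At P = 166: Qd = 353 - 166 = 187 and Qs = 8·166 - 106 = 1222.
Surplus = Qs - Qd = 1035.
Government expenditure = surplus × support price = 1035 × 166 = 171810.

171810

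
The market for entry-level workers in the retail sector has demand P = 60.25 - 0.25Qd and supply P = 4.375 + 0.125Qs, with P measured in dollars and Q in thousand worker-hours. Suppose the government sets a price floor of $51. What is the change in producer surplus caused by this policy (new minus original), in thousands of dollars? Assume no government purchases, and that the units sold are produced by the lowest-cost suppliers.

Rearranging demand gives Qd = 241 - 4P; rearranging supply gives Qs = 8P - 35. Setting quantity demanded equal to quantity supplied, 241 - 4P = 8P - 35, gives P* = 23 and Q* = 149.
The floor of 51 is above the equilibrium price 23, so it binds.
At P = 51: Qd = 241 - 4·51 = 37 and Qs = 8·51 - 35 = 373.
Producer surplus without the control is ½ · (23 - 4.375) · 149 = 1387.5625.
With the floor, 37 units are sold at 51. The supply price at Q = 37 is 9, so PS = ½ · [(51 - 4.375) + (51 - 9)] · 37 = 1639.5625.
Change in producer surplus = 1639.5625 - 1387.5625 = 252.

252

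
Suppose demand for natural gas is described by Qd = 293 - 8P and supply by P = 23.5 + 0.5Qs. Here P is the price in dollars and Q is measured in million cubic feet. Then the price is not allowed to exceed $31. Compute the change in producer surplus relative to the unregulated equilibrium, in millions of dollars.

-54

Rearranging supply gives Qs = 2P - 47. Equilibrium: 293 - 8P = 2P - 47, so 340 = 10P and P* = 34, Q* = 21.
Because the ceiling (31) lies below the market-clearing price, it is binding.
At P = 31: Qd = 293 - 8·31 = 45 and Qs = 2·31 - 47 = 15.
Producer surplus without the control is ½ · (34 - 23.5) · 21 = 110.25.
With the ceiling, producers sell 15 units at 31, so PS = ½ · (31 - 23.5) · 15 = 56.25.
Change in producer surplus = 56.25 - 110.25 = -54.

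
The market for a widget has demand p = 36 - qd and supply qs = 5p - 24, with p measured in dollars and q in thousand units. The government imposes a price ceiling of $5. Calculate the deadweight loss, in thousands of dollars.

375

Rearranging demand gives qd = 36 - p. Without the control the market clears where 36 - p = 5p - 24, i.e. p* = 10 and q* = 26.
The ceiling of 5 is below the equilibrium price 10, so it binds.
At p = 5: qd = 36 - 5 = 31 and qs = 5·5 - 24 = 1.
Quantity traded falls to 1. At q = 1 the demand price is 36 - 1 = 35 and the supply price is (24 + 1)/5 = 5.
Deadweight loss = ½ · (35 - 5) · (26 - 1) = ½ · 30 · 25 = 375.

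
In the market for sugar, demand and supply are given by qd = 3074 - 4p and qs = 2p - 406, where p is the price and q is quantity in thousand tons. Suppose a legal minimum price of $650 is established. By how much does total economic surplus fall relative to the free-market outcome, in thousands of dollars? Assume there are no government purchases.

29400

Equilibrium: 3074 - 4p = 2p - 406, so 3480 = 6p and p* = 580, q* = 754.
Since 650 > 580, the floor is binding.
At p = 650: qd = 3074 - 4·650 = 474 and qs = 2·650 - 406 = 894.
Quantity traded falls to 474. At q = 474 the demand price is (3074 - 474)/4 = 650 and the supply price is (406 + 474)/2 = 440.
Deadweight loss = ½ · (650 - 440) · (754 - 474) = ½ · 210 · 280 = 29400.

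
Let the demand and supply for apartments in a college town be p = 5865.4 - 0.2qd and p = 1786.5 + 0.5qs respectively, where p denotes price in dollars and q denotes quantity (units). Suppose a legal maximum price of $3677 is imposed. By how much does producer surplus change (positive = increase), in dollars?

-4914492

Rearranging demand gives qd = 29327 - 5p; rearranging supply gives qs = 2p - 3573. Without the control the market clears where 29327 - 5p = 2p - 3573, i.e. p* = 4700 and q* = 5827.
The ceiling of 3677 is below the equilibrium price 4700, so it binds.
At p = 3677: qd = 29327 - 5·3677 = 10942 and qs = 2·3677 - 3573 = 3781.
Producer surplus without the control is ½ · (4700 - 1786.5) · 5827 = 8488482.25.
With the ceiling, producers sell 3781 units at 3677, so PS = ½ · (3677 - 1786.5) · 3781 = 3573990.25.
Change in producer surplus = 3573990.25 - 8488482.25 = -4914492.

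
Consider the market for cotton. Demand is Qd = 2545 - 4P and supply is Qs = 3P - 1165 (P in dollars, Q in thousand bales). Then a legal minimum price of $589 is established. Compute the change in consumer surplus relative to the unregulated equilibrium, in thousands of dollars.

Setting quantity demanded equal to quantity supplied, 2545 - 4P = 3P - 1165, gives P* = 530 and Q* = 425.
Since 589 > 530, the floor is binding.
At P = 589: Qd = 2545 - 4·589 = 189 and Qs = 3·589 - 1165 = 602.
Consumer surplus without the control is ½ · (636.25 - 530) · 425 = 22578.125.
With the floor, consumers buy 189 units at 589, so CS = ½ · (636.25 - 589) · 189 = 4465.125.
Change in consumer surplus = 4465.125 - 22578.125 = -18113.

-18113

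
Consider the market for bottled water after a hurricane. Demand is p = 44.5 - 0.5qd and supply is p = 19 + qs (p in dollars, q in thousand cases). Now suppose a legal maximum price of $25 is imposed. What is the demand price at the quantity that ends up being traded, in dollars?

Rearranging demand gives qd = 89 - 2p; rearranging supply gives qs = p - 19. Without the control the market clears where 89 - 2p = p - 19, i.e. p* = 36 and q* = 17.
The ceiling of 25 is below the equilibrium price 36, so it binds.
At p = 25: qd = 89 - 2·25 = 39 and qs = 25 - 19 = 6.
Only 6 units reach the market. On the demand curve, the marginal buyer's willingness to pay at q = 6 is (89 - 6)/2 = 41.5.

41.5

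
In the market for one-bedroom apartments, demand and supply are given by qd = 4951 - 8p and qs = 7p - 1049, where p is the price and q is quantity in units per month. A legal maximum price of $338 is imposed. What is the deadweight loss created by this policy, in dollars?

25226.25

Setting quantity demanded equal to quantity supplied, 4951 - 8p = 7p - 1049, gives p* = 400 and q* = 1751.
Because the ceiling (338) lies below the market-clearing price, it is binding.
At p = 338: qd = 4951 - 8·338 = 2247 and qs = 7·338 - 1049 = 1317.
Quantity traded falls to 1317. At q = 1317 the demand price is (4951 - 1317)/8 = 454.25 and the supply price is (1049 + 1317)/7 = 338.
Deadweight loss = ½ · (454.25 - 338) · (1751 - 1317) = ½ · 116.25 · 434 = 25226.25.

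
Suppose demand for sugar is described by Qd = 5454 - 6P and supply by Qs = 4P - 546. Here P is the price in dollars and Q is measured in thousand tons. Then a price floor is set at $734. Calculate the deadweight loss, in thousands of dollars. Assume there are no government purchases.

134670

Without the control the market clears where 5454 - 6P = 4P - 546, i.e. P* = 600 and Q* = 1854.
Since 734 > 600, the floor is binding.
At P = 734: Qd = 5454 - 6·734 = 1050 and Qs = 4·734 - 546 = 2390.
Quantity traded falls to 1050. At Q = 1050 the demand price is (5454 - 1050)/6 = 734 and the supply price is (546 + 1050)/4 = 399.
Deadweight loss = ½ · (734 - 399) · (1854 - 1050) = ½ · 335 · 804 = 134670.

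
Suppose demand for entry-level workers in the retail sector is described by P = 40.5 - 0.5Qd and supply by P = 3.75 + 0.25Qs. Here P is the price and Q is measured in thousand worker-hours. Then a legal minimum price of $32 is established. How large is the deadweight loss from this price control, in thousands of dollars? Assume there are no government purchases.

Rearranging demand gives Qd = 81 - 2P; rearranging supply gives Qs = 4P - 15. Setting quantity demanded equal to quantity supplied, 81 - 2P = 4P - 15, gives P* = 16 and Q* = 49.
The floor of 32 is above the equilibrium price 16, so it binds.
At P = 32: Qd = 81 - 2·32 = 17 and Qs = 4·32 - 15 = 113.
Quantity traded falls to 17. At Q = 17 the demand price is (81 - 17)/2 = 32 and the supply price is (15 + 17)/4 = 8.
Deadweight loss = ½ · (32 - 8) · (49 - 17) = ½ · 24 · 32 = 384.

384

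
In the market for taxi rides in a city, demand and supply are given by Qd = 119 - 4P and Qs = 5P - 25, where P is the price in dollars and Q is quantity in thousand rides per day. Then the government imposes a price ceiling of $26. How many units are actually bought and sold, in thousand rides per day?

55

Setting quantity demanded equal to quantity supplied, 119 - 4P = 5P - 25, gives P* = 16 and Q* = 55.
Since 26 is above P* = 16, the ceiling does not bind and the free-market outcome prevails.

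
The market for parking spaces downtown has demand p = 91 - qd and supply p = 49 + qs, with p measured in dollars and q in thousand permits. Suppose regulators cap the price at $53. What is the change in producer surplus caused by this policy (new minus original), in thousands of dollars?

-212.5

Rearranging demand gives qd = 91 - p; rearranging supply gives qs = p - 49. Equilibrium: 91 - p = p - 49, so 140 = 2p and p* = 70, q* = 21.
Because the ceiling (53) lies below the market-clearing price, it is binding.
At p = 53: qd = 91 - 53 = 38 and qs = 53 - 49 = 4.
Producer surplus without the control is ½ · (70 - 49) · 21 = 220.5.
With the ceiling, producers sell 4 units at 53, so PS = ½ · (53 - 49) · 4 = 8.
Change in producer surplus = 8 - 220.5 = -212.5.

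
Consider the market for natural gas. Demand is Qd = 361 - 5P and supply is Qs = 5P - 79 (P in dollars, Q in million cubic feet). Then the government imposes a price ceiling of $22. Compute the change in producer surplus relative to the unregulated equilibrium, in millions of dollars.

-1892

In a free market, 361 - 5P = 5P - 79 gives the equilibrium P* = 44, Q* = 141.
Because the ceiling (22) lies below the market-clearing price, it is binding.
At P = 22: Qd = 361 - 5·22 = 251 and Qs = 5·22 - 79 = 31.
Producer surplus without the control is ½ · (44 - 15.8) · 141 = 1988.1.
With the ceiling, producers sell 31 units at 22, so PS = ½ · (22 - 15.8) · 31 = 96.1.
Change in producer surplus = 96.1 - 1988.1 = -1892.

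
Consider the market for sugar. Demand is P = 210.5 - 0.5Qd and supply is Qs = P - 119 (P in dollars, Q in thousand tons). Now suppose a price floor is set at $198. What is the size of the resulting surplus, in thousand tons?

54

Rearranging demand gives Qd = 421 - 2P. In a free market, 421 - 2P = P - 119 gives the equilibrium P* = 180, Q* = 61.
The floor of 198 is above the equilibrium price 180, so it binds.
At P = 198: Qd = 421 - 2·198 = 25 and Qs = 198 - 119 = 79.
Surplus = Qs - Qd = 79 - 25 = 54.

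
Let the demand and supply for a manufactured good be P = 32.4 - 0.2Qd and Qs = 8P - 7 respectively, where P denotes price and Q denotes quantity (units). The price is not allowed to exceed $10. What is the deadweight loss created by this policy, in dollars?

93.6

Rearranging demand gives Qd = 162 - 5P. Equilibrium: 162 - 5P = 8P - 7, so 169 = 13P and P* = 13, Q* = 97.
The ceiling of 10 is below the equilibrium price 13, so it binds.
At P = 10: Qd = 162 - 5·10 = 112 and Qs = 8·10 - 7 = 73.
Quantity traded falls to 73. At Q = 73 the demand price is (162 - 73)/5 = 17.8 and the supply price is (7 + 73)/8 = 10.
Deadweight loss = ½ · (17.8 - 10) · (97 - 73) = ½ · 7.8 · 24 = 93.6.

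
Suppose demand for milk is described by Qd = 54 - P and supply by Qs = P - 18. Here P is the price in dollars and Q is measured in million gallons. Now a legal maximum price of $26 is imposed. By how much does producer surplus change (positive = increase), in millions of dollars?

-130

Equilibrium: 54 - P = P - 18, so 72 = 2P and P* = 36, Q* = 18.
Because the ceiling (26) lies below the market-clearing price, it is binding.
At P = 26: Qd = 54 - 26 = 28 and Qs = 26 - 18 = 8.
Producer surplus without the control is ½ · (36 - 18) · 18 = 162.
With the ceiling, producers sell 8 units at 26, so PS = ½ · (26 - 18) · 8 = 32.
Change in producer surplus = 32 - 162 = -130.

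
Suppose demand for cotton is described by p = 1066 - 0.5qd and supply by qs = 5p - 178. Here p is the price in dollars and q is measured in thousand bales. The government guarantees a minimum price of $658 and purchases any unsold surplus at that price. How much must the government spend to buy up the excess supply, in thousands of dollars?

1510768

Rearranging demand gives qd = 2132 - 2p. Setting quantity demanded equal to quantity supplied, 2132 - 2p = 5p - 178, gives p* = 330 and q* = 1472.
The floor of 658 is above the equilibrium price 330, so it binds.
At p = 658: qd = 2132 - 2·658 = 816 and qs = 5·658 - 178 = 3112.
Surplus = qs - qd = 2296.
Government expenditure = surplus × support price = 2296 × 658 = 1510768.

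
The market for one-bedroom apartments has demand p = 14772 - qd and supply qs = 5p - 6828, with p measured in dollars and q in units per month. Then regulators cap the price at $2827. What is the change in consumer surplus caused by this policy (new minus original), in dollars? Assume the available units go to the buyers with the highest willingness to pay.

-1820801.5

Rearranging demand gives qd = 14772 - p. In a free market, 14772 - p = 5p - 6828 gives the equilibrium p* = 3600, q* = 11172.
The ceiling of 2827 is below the equilibrium price 3600, so it binds.
At p = 2827: qd = 14772 - 2827 = 11945 and qs = 5·2827 - 6828 = 7307.
Consumer surplus without the control is ½ · (14772 - 3600) · 11172 = 62406792.
With the ceiling, 7307 units are sold at 2827 (assume they go to the highest-value buyers). The demand price at q = 7307 is 7465, so CS = ½ · [(14772 - 2827) + (7465 - 2827)] · 7307 = 60585990.5.
Change in consumer surplus = 60585990.5 - 62406792 = -1820801.5.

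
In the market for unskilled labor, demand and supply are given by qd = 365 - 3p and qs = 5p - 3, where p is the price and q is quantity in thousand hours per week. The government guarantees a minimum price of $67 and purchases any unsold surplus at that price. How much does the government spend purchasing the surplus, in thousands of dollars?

11256

In a free market, 365 - 3p = 5p - 3 gives the equilibrium p* = 46, q* = 227.
Since 67 > 46, the floor is binding.
At p = 67: qd = 365 - 3·67 = 164 and qs = 5·67 - 3 = 332.
Surplus = qs - qd = 168.
Government expenditure = surplus × support price = 168 × 67 = 11256.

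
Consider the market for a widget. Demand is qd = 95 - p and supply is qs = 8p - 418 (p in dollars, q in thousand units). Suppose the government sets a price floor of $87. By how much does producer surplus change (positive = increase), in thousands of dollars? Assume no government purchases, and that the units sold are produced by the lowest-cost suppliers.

Setting quantity demanded equal to quantity supplied, 95 - p = 8p - 418, gives p* = 57 and q* = 38.
Because the floor (87) lies above the market-clearing price, it is binding.
At p = 87: qd = 95 - 87 = 8 and qs = 8·87 - 418 = 278.
Producer surplus without the control is ½ · (57 - 52.25) · 38 = 90.25.
With the floor, 8 units are sold at 87. The supply price at q = 8 is 53.25, so PS = ½ · [(87 - 52.25) + (87 - 53.25)] · 8 = 274.
Change in producer surplus = 274 - 90.25 = 183.75.

183.75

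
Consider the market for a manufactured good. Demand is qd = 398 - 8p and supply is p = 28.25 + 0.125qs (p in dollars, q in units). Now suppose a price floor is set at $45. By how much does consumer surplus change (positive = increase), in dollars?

-372

Rearranging supply gives qs = 8p - 226. Setting quantity demanded equal to quantity supplied, 398 - 8p = 8p - 226, gives p* = 39 and q* = 86.
Since 45 > 39, the floor is binding.
At p = 45: qd = 398 - 8·45 = 38 and qs = 8·45 - 226 = 134.
Consumer surplus without the control is ½ · (49.75 - 39) · 86 = 462.25.
With the floor, consumers buy 38 units at 45, so CS = ½ · (49.75 - 45) · 38 = 90.25.
Change in consumer surplus = 90.25 - 462.25 = -372.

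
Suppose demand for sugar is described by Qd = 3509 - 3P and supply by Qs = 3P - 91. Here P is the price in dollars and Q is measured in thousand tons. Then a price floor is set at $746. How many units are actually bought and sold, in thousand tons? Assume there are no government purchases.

1271

Equilibrium: 3509 - 3P = 3P - 91, so 3600 = 6P and P* = 600, Q* = 1709.
The floor of 746 is above the equilibrium price 600, so it binds.
At P = 746: Qd = 3509 - 3·746 = 1271 and Qs = 3·746 - 91 = 2147.
The quantity actually transacted is the short side, demand: 1271.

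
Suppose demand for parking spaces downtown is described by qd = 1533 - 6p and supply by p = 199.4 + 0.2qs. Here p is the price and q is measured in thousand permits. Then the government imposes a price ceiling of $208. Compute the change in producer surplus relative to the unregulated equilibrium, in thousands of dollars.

-2156

Rearranging supply gives qs = 5p - 997. In a free market, 1533 - 6p = 5p - 997 gives the equilibrium p* = 230, q* = 153.
Because the ceiling (208) lies below the market-clearing price, it is binding.
At p = 208: qd = 1533 - 6·208 = 285 and qs = 5·208 - 997 = 43.
Producer surplus without the control is ½ · (230 - 199.4) · 153 = 2340.9.
With the ceiling, producers sell 43 units at 208, so PS = ½ · (208 - 199.4) · 43 = 184.9.
Change in producer surplus = 184.9 - 2340.9 = -2156.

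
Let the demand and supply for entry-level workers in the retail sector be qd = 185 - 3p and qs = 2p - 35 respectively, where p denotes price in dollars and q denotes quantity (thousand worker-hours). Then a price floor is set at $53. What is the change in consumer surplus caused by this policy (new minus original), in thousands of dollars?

-355.5

Setting quantity demanded equal to quantity supplied, 185 - 3p = 2p - 35, gives p* = 44 and q* = 53.
The floor of 53 is above the equilibrium price 44, so it binds.
At p = 53: qd = 185 - 3·53 = 26 and qs = 2·53 - 35 = 71.
Consumer surplus without the control is ½ · (185/3 - 44) · 53 = 2809/6.
With the floor, consumers buy 26 units at 53, so CS = ½ · (185/3 - 53) · 26 = 338/3.
Change in consumer surplus = 338/3 - 2809/6 = -355.5.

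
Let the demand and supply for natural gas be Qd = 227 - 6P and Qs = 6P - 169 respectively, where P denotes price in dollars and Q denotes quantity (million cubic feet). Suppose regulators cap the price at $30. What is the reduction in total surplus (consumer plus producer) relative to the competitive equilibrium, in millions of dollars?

Equilibrium: 227 - 6P = 6P - 169, so 396 = 12P and P* = 33, Q* = 29.
Since 30 < 33, the ceiling is binding.
At P = 30: Qd = 227 - 6·30 = 47 and Qs = 6·30 - 169 = 11.
Quantity traded falls to 11. At Q = 11 the demand price is (227 - 11)/6 = 36 and the supply price is (169 + 11)/6 = 30.
Deadweight loss = ½ · (36 - 30) · (29 - 11) = ½ · 6 · 18 = 54.

54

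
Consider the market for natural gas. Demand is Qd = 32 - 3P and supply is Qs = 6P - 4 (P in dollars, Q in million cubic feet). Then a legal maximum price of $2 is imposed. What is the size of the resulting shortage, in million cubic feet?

Equilibrium: 32 - 3P = 6P - 4, so 36 = 9P and P* = 4, Q* = 20.
The ceiling of 2 is below the equilibrium price 4, so it binds.
At P = 2: Qd = 32 - 3·2 = 26 and Qs = 6·2 - 4 = 8.
Shortage = Qd - Qs = 26 - 8 = 18.

18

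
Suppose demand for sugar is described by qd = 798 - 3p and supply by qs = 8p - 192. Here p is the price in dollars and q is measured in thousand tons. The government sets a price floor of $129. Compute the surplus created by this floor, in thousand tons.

In a free market, 798 - 3p = 8p - 192 gives the equilibrium p* = 90, q* = 528.
The floor of 129 is above the equilibrium price 90, so it binds.
At p = 129: qd = 798 - 3·129 = 411 and qs = 8·129 - 192 = 840.
Surplus = qs - qd = 840 - 411 = 429.

429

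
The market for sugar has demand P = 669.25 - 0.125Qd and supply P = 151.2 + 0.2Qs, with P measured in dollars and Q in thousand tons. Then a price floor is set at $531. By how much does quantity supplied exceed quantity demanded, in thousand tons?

Rearranging demand gives Qd = 5354 - 8P; rearranging supply gives Qs = 5P - 756. Equilibrium: 5354 - 8P = 5P - 756, so 6110 = 13P and P* = 470, Q* = 1594.
Since 531 > 470, the floor is binding.
At P = 531: Qd = 5354 - 8·531 = 1106 and Qs = 5·531 - 756 = 1899.
Surplus = Qs - Qd = 1899 - 1106 = 793.

793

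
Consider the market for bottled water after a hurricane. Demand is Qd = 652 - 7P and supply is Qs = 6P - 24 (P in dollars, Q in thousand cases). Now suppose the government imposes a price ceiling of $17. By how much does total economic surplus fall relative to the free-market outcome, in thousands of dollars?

6825

Setting quantity demanded equal to quantity supplied, 652 - 7P = 6P - 24, gives P* = 52 and Q* = 288.
The ceiling of 17 is below the equilibrium price 52, so it binds.
At P = 17: Qd = 652 - 7·17 = 533 and Qs = 6·17 - 24 = 78.
Quantity traded falls to 78. At Q = 78 the demand price is (652 - 78)/7 = 82 and the supply price is (24 + 78)/6 = 17.
Deadweight loss = ½ · (82 - 17) · (288 - 78) = ½ · 65 · 210 = 6825.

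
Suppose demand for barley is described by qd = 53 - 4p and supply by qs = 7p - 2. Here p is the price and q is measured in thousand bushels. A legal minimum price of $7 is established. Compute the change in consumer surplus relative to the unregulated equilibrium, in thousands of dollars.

-58

Without the control the market clears where 53 - 4p = 7p - 2, i.e. p* = 5 and q* = 33.
Because the floor (7) lies above the market-clearing price, it is binding.
At p = 7: qd = 53 - 4·7 = 25 and qs = 7·7 - 2 = 47.
Consumer surplus without the control is ½ · (13.25 - 5) · 33 = 136.125.
With the floor, consumers buy 25 units at 7, so CS = ½ · (13.25 - 7) · 25 = 78.125.
Change in consumer surplus = 78.125 - 136.125 = -58.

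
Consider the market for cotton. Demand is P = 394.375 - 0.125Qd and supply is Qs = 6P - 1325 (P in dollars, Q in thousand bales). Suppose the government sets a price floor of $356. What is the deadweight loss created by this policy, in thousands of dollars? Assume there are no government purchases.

12096

Rearranging demand gives Qd = 3155 - 8P. In a free market, 3155 - 8P = 6P - 1325 gives the equilibrium P* = 320, Q* = 595.
Because the floor (356) lies above the market-clearing price, it is binding.
At P = 356: Qd = 3155 - 8·356 = 307 and Qs = 6·356 - 1325 = 811.
Quantity traded falls to 307. At Q = 307 the demand price is (3155 - 307)/8 = 356 and the supply price is (1325 + 307)/6 = 272.
Deadweight loss = ½ · (356 - 272) · (595 - 307) = ½ · 84 · 288 = 12096.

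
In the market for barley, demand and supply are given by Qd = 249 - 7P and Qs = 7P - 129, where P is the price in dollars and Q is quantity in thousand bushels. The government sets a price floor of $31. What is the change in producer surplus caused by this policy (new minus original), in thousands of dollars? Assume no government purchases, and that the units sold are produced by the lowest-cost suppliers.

Without the control the market clears where 249 - 7P = 7P - 129, i.e. P* = 27 and Q* = 60.
Because the floor (31) lies above the market-clearing price, it is binding.
At P = 31: Qd = 249 - 7·31 = 32 and Qs = 7·31 - 129 = 88.
Producer surplus without the control is ½ · (27 - 129/7) · 60 = 1800/7.
With the floor, 32 units are sold at 31. The supply price at Q = 32 is 23, so PS = ½ · [(31 - 129/7) + (31 - 23)] · 32 = 2304/7.
Change in producer surplus = 2304/7 - 1800/7 = 72.

72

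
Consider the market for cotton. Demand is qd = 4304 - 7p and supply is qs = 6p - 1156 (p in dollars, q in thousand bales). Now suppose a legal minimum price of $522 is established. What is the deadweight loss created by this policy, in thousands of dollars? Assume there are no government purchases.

78897

Setting quantity demanded equal to quantity supplied, 4304 - 7p = 6p - 1156, gives p* = 420 and q* = 1364.
Since 522 > 420, the floor is binding.
At p = 522: qd = 4304 - 7·522 = 650 and qs = 6·522 - 1156 = 1976.
Quantity traded falls to 650. At q = 650 the demand price is (4304 - 650)/7 = 522 and the supply price is (1156 + 650)/6 = 301.
Deadweight loss = ½ · (522 - 301) · (1364 - 650) = ½ · 221 · 714 = 78897.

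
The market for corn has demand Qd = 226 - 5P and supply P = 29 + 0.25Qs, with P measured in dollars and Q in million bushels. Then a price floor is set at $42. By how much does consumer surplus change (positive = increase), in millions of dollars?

-104

Rearranging supply gives Qs = 4P - 116. Without the control the market clears where 226 - 5P = 4P - 116, i.e. P* = 38 and Q* = 36.
Because the floor (42) lies above the market-clearing price, it is binding.
At P = 42: Qd = 226 - 5·42 = 16 and Qs = 4·42 - 116 = 52.
Consumer surplus without the control is ½ · (45.2 - 38) · 36 = 129.6.
With the floor, consumers buy 16 units at 42, so CS = ½ · (45.2 - 42) · 16 = 25.6.
Change in consumer surplus = 25.6 - 129.6 = -104.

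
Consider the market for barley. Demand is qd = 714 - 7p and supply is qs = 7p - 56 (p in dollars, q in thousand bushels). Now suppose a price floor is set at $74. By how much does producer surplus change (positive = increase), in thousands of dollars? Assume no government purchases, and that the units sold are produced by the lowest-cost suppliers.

Setting quantity demanded equal to quantity supplied, 714 - 7p = 7p - 56, gives p* = 55 and q* = 329.
Because the floor (74) lies above the market-clearing price, it is binding.
At p = 74: qd = 714 - 7·74 = 196 and qs = 7·74 - 56 = 462.
Producer surplus without the control is ½ · (55 - 8) · 329 = 7731.5.
With the floor, 196 units are sold at 74. The supply price at q = 196 is 36, so PS = ½ · [(74 - 8) + (74 - 36)] · 196 = 10192.
Change in producer surplus = 10192 - 7731.5 = 2460.5.

2460.5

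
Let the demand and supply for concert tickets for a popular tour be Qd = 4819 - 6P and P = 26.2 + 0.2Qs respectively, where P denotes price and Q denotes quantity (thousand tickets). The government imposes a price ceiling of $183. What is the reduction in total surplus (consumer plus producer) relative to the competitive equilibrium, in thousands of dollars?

326741.25

Rearranging supply gives Qs = 5P - 131. In a free market, 4819 - 6P = 5P - 131 gives the equilibrium P* = 450, Q* = 2119.
Because the ceiling (183) lies below the market-clearing price, it is binding.
At P = 183: Qd = 4819 - 6·183 = 3721 and Qs = 5·183 - 131 = 784.
Quantity traded falls to 784. At Q = 784 the demand price is (4819 - 784)/6 = 672.5 and the supply price is (131 + 784)/5 = 183.
Deadweight loss = ½ · (672.5 - 183) · (2119 - 784) = ½ · 489.5 · 1335 = 326741.25.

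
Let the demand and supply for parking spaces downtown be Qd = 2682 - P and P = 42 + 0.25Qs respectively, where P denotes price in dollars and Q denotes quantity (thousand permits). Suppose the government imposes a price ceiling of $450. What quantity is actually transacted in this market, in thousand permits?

Rearranging supply gives Qs = 4P - 168. In a free market, 2682 - P = 4P - 168 gives the equilibrium P* = 570, Q* = 2112.
Since 450 < 570, the ceiling is binding.
At P = 450: Qd = 2682 - 450 = 2232 and Qs = 4·450 - 168 = 1632.
The quantity actually transacted is the short side, supply: 1632.

1632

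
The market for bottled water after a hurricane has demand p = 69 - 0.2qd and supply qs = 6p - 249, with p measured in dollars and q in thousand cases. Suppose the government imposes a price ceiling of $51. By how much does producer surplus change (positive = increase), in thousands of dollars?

-198

Rearranging demand gives qd = 345 - 5p. In a free market, 345 - 5p = 6p - 249 gives the equilibrium p* = 54, q* = 75.
Because the ceiling (51) lies below the market-clearing price, it is binding.
At p = 51: qd = 345 - 5·51 = 90 and qs = 6·51 - 249 = 57.
Producer surplus without the control is ½ · (54 - 41.5) · 75 = 468.75.
With the ceiling, producers sell 57 units at 51, so PS = ½ · (51 - 41.5) · 57 = 270.75.
Change in producer surplus = 270.75 - 468.75 = -198.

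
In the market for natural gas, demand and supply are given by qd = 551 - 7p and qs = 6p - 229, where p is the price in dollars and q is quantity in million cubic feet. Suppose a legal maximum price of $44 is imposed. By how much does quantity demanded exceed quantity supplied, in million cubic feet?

Setting quantity demanded equal to quantity supplied, 551 - 7p = 6p - 229, gives p* = 60 and q* = 131.
Since 44 < 60, the ceiling is binding.
At p = 44: qd = 551 - 7·44 = 243 and qs = 6·44 - 229 = 35.
Shortage = qd - qs = 243 - 35 = 208.

208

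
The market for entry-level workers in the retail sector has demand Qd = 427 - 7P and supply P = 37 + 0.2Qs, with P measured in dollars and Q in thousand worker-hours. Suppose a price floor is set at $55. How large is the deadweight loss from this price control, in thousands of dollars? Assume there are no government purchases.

Rearranging supply gives Qs = 5P - 185. Equilibrium: 427 - 7P = 5P - 185, so 612 = 12P and P* = 51, Q* = 70.
Because the floor (55) lies above the market-clearing price, it is binding.
At P = 55: Qd = 427 - 7·55 = 42 and Qs = 5·55 - 185 = 90.
Quantity traded falls to 42. At Q = 42 the demand price is (427 - 42)/7 = 55 and the supply price is (185 + 42)/5 = 45.4.
Deadweight loss = ½ · (55 - 45.4) · (70 - 42) = ½ · 9.6 · 28 = 134.4.

134.4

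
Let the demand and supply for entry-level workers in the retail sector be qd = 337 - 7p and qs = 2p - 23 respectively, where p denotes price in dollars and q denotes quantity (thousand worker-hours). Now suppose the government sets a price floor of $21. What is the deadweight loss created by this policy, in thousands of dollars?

0

In a free market, 337 - 7p = 2p - 23 gives the equilibrium p* = 40, q* = 57.
Since 21 is below p* = 40, the floor does not bind and the free-market outcome prevails.
Since the control does not bind, no trades are prevented and deadweight loss is zero.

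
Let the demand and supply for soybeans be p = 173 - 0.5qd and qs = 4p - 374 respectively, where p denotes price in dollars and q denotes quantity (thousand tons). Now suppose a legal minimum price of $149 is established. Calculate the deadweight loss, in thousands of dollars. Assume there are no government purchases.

1261.5

Rearranging demand gives qd = 346 - 2p. Without the control the market clears where 346 - 2p = 4p - 374, i.e. p* = 120 and q* = 106.
The floor of 149 is above the equilibrium price 120, so it binds.
At p = 149: qd = 346 - 2·149 = 48 and qs = 4·149 - 374 = 222.
Quantity traded falls to 48. At q = 48 the demand price is (346 - 48)/2 = 149 and the supply price is (374 + 48)/4 = 105.5.
Deadweight loss = ½ · (149 - 105.5) · (106 - 48) = ½ · 43.5 · 58 = 1261.5.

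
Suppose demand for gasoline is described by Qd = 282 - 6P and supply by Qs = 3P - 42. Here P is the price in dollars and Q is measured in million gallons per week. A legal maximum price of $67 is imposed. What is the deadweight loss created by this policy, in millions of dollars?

In a free market, 282 - 6P = 3P - 42 gives the equilibrium P* = 36, Q* = 66.
Since 67 is above P* = 36, the ceiling does not bind and the free-market outcome prevails.
Since the control does not bind, no trades are prevented and deadweight loss is zero.

0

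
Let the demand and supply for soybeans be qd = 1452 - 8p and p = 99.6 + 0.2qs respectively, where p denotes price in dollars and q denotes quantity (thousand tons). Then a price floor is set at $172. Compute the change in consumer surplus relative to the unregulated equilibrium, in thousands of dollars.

Rearranging supply gives qs = 5p - 498. Equilibrium: 1452 - 8p = 5p - 498, so 1950 = 13p and p* = 150, q* = 252.
Because the floor (172) lies above the market-clearing price, it is binding.
At p = 172: qd = 1452 - 8·172 = 76 and qs = 5·172 - 498 = 362.
Consumer surplus without the control is ½ · (181.5 - 150) · 252 = 3969.
With the floor, consumers buy 76 units at 172, so CS = ½ · (181.5 - 172) · 76 = 361.
Change in consumer surplus = 361 - 3969 = -3608.

-3608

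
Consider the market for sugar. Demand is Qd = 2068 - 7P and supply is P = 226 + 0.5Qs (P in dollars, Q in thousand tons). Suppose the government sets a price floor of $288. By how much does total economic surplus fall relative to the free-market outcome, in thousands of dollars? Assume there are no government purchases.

Rearranging supply gives Qs = 2P - 452. Equilibrium: 2068 - 7P = 2P - 452, so 2520 = 9P and P* = 280, Q* = 108.
Since 288 > 280, the floor is binding.
At P = 288: Qd = 2068 - 7·288 = 52 and Qs = 2·288 - 452 = 124.
Quantity traded falls to 52. At Q = 52 the demand price is (2068 - 52)/7 = 288 and the supply price is (452 + 52)/2 = 252.
Deadweight loss = ½ · (288 - 252) · (108 - 52) = ½ · 36 · 56 = 1008.

1008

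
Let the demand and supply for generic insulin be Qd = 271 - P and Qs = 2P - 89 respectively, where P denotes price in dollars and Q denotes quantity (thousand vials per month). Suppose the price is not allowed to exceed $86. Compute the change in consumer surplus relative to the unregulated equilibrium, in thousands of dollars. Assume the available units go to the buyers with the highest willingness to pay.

510

Equilibrium: 271 - P = 2P - 89, so 360 = 3P and P* = 120, Q* = 151.
The ceiling of 86 is below the equilibrium price 120, so it binds.
At P = 86: Qd = 271 - 86 = 185 and Qs = 2·86 - 89 = 83.
Consumer surplus without the control is ½ · (271 - 120) · 151 = 11400.5.
With the ceiling, 83 units are sold at 86 (assume they go to the highest-value buyers). The demand price at Q = 83 is 188, so CS = ½ · [(271 - 86) + (188 - 86)] · 83 = 11910.5.
Change in consumer surplus = 11910.5 - 11400.5 = 510.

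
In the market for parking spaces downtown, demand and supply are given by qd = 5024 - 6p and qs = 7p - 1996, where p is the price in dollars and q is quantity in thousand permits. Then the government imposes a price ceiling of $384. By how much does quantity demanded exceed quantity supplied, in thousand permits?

2028

Without the control the market clears where 5024 - 6p = 7p - 1996, i.e. p* = 540 and q* = 1784.
Since 384 < 540, the ceiling is binding.
At p = 384: qd = 5024 - 6·384 = 2720 and qs = 7·384 - 1996 = 692.
Shortage = qd - qs = 2720 - 692 = 2028.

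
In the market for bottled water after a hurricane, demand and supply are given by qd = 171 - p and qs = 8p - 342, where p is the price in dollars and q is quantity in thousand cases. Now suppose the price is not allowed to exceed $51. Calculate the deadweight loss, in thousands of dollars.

Equilibrium: 171 - p = 8p - 342, so 513 = 9p and p* = 57, q* = 114.
The ceiling of 51 is below the equilibrium price 57, so it binds.
At p = 51: qd = 171 - 51 = 120 and qs = 8·51 - 342 = 66.
Quantity traded falls to 66. At q = 66 the demand price is 171 - 66 = 105 and the supply price is (342 + 66)/8 = 51.
Deadweight loss = ½ · (105 - 51) · (114 - 66) = ½ · 54 · 48 = 1296.

1296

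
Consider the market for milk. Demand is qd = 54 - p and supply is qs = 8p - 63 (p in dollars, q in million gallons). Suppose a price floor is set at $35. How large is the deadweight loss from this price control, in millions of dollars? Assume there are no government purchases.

272.25

Setting quantity demanded equal to quantity supplied, 54 - p = 8p - 63, gives p* = 13 and q* = 41.
Since 35 > 13, the floor is binding.
At p = 35: qd = 54 - 35 = 19 and qs = 8·35 - 63 = 217.
Quantity traded falls to 19. At q = 19 the demand price is 54 - 19 = 35 and the supply price is (63 + 19)/8 = 10.25.
Deadweight loss = ½ · (35 - 10.25) · (41 - 19) = ½ · 24.75 · 22 = 272.25.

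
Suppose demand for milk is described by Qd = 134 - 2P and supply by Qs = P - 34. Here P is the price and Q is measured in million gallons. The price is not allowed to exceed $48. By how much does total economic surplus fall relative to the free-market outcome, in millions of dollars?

48

Without the control the market clears where 134 - 2P = P - 34, i.e. P* = 56 and Q* = 22.
The ceiling of 48 is below the equilibrium price 56, so it binds.
At P = 48: Qd = 134 - 2·48 = 38 and Qs = 48 - 34 = 14.
Quantity traded falls to 14. At Q = 14 the demand price is (134 - 14)/2 = 60 and the supply price is 34 + 14 = 48.
Deadweight loss = ½ · (60 - 48) · (22 - 14) = ½ · 12 · 8 = 48.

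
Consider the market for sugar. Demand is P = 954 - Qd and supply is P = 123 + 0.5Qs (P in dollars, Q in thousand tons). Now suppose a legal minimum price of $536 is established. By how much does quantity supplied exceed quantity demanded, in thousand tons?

408

Rearranging demand gives Qd = 954 - P; rearranging supply gives Qs = 2P - 246. Equilibrium: 954 - P = 2P - 246, so 1200 = 3P and P* = 400, Q* = 554.
Because the floor (536) lies above the market-clearing price, it is binding.
At P = 536: Qd = 954 - 536 = 418 and Qs = 2·536 - 246 = 826.
Surplus = Qs - Qd = 826 - 418 = 408.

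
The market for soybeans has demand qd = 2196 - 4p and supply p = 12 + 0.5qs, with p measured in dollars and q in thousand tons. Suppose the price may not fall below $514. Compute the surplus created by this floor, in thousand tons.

Rearranging supply gives qs = 2p - 24. Equilibrium: 2196 - 4p = 2p - 24, so 2220 = 6p and p* = 370, q* = 716.
Since 514 > 370, the floor is binding.
At p = 514: qd = 2196 - 4·514 = 140 and qs = 2·514 - 24 = 1004.
Surplus = qs - qd = 1004 - 140 = 864.

864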